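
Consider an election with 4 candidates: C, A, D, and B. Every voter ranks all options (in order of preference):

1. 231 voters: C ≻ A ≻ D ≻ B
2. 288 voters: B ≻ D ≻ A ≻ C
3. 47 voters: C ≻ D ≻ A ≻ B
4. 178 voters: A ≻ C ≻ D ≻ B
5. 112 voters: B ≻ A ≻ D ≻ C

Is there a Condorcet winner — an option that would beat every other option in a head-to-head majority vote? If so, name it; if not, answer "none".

A

A vs C: 578–278 for A.
A vs D: 521–335 for A.
A vs B: 456–400 for A.
A beats every other option head-to-head.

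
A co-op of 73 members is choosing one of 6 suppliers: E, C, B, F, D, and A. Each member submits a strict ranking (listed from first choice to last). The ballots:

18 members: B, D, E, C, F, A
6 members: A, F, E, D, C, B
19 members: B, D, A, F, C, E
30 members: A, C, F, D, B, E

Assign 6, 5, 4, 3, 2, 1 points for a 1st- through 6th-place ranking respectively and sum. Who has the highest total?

E: 18·4 + 6·4 + 19·1 + 30·1 = 145
C: 18·3 + 6·2 + 19·2 + 30·5 = 254
B: 18·6 + 6·1 + 19·6 + 30·2 = 288
F: 18·2 + 6·5 + 19·3 + 30·4 = 243
D: 18·5 + 6·3 + 19·5 + 30·3 = 293
A: 18·1 + 6·6 + 19·4 + 30·6 = 310
A has the highest Borda score (310).

A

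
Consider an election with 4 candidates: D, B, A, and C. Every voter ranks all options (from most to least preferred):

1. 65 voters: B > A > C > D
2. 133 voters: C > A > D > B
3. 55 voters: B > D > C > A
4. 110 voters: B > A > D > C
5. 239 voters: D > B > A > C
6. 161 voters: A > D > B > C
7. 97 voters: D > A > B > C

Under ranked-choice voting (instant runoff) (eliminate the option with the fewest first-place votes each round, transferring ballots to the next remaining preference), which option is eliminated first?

C

Round 1: D 336, B 230, A 161, C 133. Eliminate C.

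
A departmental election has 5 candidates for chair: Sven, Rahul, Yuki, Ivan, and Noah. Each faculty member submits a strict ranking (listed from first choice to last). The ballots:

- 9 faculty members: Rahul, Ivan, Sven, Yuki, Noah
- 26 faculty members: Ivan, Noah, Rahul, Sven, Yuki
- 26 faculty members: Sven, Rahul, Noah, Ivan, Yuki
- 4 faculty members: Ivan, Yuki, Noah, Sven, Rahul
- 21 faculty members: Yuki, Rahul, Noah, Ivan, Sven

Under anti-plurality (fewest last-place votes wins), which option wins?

Ivan

Last-place votes: Sven 21, Rahul 4, Yuki 52, Ivan 0, Noah 9.
Ivan is ranked last by the fewest voters, so Ivan wins.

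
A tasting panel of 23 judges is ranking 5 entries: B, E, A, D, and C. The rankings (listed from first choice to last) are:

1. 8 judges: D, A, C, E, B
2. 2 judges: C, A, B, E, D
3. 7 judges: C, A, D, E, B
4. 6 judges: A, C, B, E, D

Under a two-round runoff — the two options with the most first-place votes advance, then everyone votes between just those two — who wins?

C

Round 1 first-place votes: B 0, E 0, A 6, D 8, C 9.
C and D advance.
Runoff: C is preferred to D by 15 voters; D by 8.
C wins the runoff.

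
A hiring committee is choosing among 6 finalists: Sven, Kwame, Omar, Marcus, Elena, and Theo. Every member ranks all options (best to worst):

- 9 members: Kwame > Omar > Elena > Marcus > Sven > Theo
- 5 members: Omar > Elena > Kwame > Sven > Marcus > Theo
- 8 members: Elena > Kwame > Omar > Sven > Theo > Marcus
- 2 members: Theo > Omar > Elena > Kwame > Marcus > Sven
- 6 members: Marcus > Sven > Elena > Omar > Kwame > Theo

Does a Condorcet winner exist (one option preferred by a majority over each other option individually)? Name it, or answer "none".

Checking pairwise contests:
Kwame beats Sven 24–6.
Elena beats Kwame 21–9.
Kwame beats Omar 17–13.
Kwame beats Marcus 24–6.
Omar beats Elena 16–14.
Sven beats Theo 28–2.
Every option loses at least one head-to-head, so there is no Condorcet winner.

none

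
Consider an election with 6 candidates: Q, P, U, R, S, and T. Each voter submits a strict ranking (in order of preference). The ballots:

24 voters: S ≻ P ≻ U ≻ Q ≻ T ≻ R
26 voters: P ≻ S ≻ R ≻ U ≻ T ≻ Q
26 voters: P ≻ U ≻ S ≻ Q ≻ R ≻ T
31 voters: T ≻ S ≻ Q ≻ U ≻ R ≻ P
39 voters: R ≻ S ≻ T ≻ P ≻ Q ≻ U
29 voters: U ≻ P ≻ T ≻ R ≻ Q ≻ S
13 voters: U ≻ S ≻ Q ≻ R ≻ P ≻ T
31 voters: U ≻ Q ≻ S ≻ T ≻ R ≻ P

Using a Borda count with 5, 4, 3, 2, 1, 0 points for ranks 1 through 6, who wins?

S

Q: 24·2 + 26·0 + 26·2 + 31·3 + 39·1 + 29·1 + 13·3 + 31·4 = 424
P: 24·4 + 26·5 + 26·5 + 31·0 + 39·2 + 29·4 + 13·1 + 31·0 = 563
U: 24·3 + 26·2 + 26·4 + 31·2 + 39·0 + 29·5 + 13·5 + 31·5 = 655
R: 24·0 + 26·3 + 26·1 + 31·1 + 39·5 + 29·2 + 13·2 + 31·1 = 445
S: 24·5 + 26·4 + 26·3 + 31·4 + 39·4 + 29·0 + 13·4 + 31·3 = 727
T: 24·1 + 26·1 + 26·0 + 31·5 + 39·3 + 29·3 + 13·0 + 31·2 = 471
S has the highest Borda score (727).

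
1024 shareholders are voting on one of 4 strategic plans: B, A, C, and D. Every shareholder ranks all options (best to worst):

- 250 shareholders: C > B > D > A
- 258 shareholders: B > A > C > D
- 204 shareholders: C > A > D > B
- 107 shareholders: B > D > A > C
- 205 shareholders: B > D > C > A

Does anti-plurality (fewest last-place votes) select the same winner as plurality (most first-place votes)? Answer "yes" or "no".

no

Anti-plurality — last-place votes: B 204, A 455, C 107, D 258. Winner: C.
Plurality — first-place votes: B 570, A 0, C 454, D 0. Winner: B.
The two methods disagree.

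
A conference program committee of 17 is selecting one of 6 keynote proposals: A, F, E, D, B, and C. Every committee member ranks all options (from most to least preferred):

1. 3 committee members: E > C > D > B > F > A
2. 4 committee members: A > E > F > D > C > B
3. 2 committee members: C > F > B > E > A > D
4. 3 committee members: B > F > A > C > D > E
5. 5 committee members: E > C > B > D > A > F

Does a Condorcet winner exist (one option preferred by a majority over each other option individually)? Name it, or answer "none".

E

E vs A: 10–7 for E.
E vs F: 12–5 for E.
E vs D: 14–3 for E.
E vs B: 12–5 for E.
E vs C: 12–5 for E.
E beats every other option head-to-head.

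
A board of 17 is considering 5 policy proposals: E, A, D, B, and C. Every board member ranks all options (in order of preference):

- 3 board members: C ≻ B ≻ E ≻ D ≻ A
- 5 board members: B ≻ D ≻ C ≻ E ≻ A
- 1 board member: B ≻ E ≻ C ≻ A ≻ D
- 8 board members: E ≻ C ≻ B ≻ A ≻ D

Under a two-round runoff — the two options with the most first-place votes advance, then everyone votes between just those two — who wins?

B

Round 1 first-place votes: E 8, A 0, D 0, B 6, C 3.
E and B advance.
Runoff: E is preferred to B by 8 voters; B by 9.
B wins the runoff.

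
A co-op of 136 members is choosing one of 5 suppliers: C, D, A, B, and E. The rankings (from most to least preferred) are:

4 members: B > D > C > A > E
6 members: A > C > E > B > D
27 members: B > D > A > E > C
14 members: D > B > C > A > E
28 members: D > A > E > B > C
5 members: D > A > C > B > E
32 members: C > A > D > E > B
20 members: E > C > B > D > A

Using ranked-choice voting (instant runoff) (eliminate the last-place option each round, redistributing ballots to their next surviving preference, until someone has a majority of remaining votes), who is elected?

D

Round 1: C 32, D 47, A 6, B 31, E 20. Eliminate A.
Round 2: C 38, D 47, B 31, E 20. Eliminate E.
Round 3: C 58, D 47, B 31. Eliminate B.
Round 4: C 58, D 78. D has a majority.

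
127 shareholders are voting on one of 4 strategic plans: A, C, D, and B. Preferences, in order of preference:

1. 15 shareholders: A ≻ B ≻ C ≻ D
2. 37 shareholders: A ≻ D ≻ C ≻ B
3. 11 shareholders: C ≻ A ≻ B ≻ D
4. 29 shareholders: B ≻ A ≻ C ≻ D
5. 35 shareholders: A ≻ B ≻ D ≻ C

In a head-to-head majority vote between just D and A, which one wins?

A

Voters preferring D to A: 0; preferring A to D: 127.
A wins the head-to-head.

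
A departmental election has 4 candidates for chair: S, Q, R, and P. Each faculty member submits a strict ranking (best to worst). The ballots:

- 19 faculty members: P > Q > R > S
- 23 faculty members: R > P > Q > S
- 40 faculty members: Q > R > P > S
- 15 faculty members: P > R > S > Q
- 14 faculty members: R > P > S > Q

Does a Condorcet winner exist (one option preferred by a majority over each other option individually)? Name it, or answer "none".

none

Checking pairwise contests:
Q beats S 82–29.
P beats Q 71–40.
Q beats R 59–52.
R beats P 77–34.
Every option loses at least one head-to-head, so there is no Condorcet winner.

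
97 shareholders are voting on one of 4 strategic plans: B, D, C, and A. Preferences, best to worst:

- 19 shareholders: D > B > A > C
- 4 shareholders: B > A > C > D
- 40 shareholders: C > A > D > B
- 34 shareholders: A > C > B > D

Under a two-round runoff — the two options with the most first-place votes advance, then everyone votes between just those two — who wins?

Round 1 first-place votes: B 4, D 19, C 40, A 34.
C and A advance.
Runoff: C is preferred to A by 40 voters; A by 57.
A wins the runoff.

A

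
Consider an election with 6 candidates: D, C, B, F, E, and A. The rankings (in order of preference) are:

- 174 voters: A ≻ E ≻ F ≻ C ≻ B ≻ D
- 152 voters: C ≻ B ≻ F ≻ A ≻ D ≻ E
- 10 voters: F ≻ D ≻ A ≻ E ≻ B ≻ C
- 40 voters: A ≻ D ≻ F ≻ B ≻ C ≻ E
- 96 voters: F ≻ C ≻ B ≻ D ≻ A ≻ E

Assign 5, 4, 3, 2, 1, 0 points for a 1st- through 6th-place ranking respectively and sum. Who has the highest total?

F

D: 174·0 + 152·1 + 10·4 + 40·4 + 96·2 = 544
C: 174·2 + 152·5 + 10·0 + 40·1 + 96·4 = 1532
B: 174·1 + 152·4 + 10·1 + 40·2 + 96·3 = 1160
F: 174·3 + 152·3 + 10·5 + 40·3 + 96·5 = 1628
E: 174·4 + 152·0 + 10·2 + 40·0 + 96·0 = 716
A: 174·5 + 152·2 + 10·3 + 40·5 + 96·1 = 1500
F has the highest Borda score (1628).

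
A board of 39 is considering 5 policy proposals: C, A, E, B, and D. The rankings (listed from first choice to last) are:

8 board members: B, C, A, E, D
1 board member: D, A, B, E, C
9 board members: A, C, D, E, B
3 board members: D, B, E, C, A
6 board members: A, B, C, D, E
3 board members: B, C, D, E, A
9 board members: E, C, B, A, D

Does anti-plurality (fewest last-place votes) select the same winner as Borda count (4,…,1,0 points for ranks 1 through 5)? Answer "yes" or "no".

Anti-plurality — last-place votes: C 1, A 6, E 6, B 9, D 17. Winner: C.
Borda — scores: C 102, A 88, E 63, B 91, D 46. Winner: C.
The two methods agree.

yes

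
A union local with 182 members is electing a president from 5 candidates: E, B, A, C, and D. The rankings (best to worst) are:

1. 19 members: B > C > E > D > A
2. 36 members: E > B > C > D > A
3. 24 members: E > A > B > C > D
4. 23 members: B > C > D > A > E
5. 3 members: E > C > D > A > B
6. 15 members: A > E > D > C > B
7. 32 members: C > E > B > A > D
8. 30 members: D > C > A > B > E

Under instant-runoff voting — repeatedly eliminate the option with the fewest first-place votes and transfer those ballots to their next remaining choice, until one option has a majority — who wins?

C

Round 1: E 63, B 42, A 15, C 32, D 30. Eliminate A.
Round 2: E 78, B 42, C 32, D 30. Eliminate D.
Round 3: E 78, B 42, C 62. Eliminate B.
Round 4: E 78, C 104. C has a majority.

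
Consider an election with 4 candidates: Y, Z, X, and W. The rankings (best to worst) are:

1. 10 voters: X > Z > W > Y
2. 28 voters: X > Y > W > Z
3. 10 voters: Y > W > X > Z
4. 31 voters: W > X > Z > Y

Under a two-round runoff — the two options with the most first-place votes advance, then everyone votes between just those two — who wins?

Round 1 first-place votes: Y 10, Z 0, X 38, W 31.
X and W advance.
Runoff: X is preferred to W by 38 voters; W by 41.
W wins the runoff.

W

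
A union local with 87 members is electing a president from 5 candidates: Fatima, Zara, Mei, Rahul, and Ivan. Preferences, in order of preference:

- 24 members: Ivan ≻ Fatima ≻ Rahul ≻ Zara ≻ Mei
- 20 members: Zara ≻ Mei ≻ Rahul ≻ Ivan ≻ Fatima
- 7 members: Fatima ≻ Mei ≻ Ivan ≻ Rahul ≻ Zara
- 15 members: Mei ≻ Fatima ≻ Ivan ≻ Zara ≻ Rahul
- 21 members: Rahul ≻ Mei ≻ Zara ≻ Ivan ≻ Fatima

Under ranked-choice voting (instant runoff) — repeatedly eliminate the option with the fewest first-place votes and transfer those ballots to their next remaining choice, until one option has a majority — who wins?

Mei

Round 1: Fatima 7, Zara 20, Mei 15, Rahul 21, Ivan 24. Eliminate Fatima.
Round 2: Zara 20, Mei 22, Rahul 21, Ivan 24. Eliminate Zara.
Round 3: Mei 42, Rahul 21, Ivan 24. Eliminate Rahul.
Round 4: Mei 63, Ivan 24. Mei has a majority.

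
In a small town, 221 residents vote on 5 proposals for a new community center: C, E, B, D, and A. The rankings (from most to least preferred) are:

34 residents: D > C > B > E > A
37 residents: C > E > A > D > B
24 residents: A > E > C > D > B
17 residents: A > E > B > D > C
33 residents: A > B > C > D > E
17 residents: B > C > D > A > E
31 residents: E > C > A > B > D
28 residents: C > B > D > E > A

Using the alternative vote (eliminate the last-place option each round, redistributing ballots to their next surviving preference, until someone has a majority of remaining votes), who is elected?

Round 1: C 65, E 31, B 17, D 34, A 74. Eliminate B.
Round 2: C 82, E 31, D 34, A 74. Eliminate E.
Round 3: C 113, D 34, A 74. C has a majority.

C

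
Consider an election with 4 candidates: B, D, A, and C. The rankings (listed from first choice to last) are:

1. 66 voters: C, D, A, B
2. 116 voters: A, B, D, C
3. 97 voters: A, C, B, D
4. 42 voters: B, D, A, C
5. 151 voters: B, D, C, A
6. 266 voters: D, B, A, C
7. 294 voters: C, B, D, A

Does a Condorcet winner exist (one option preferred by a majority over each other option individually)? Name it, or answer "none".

B

B vs D: 700–332 for B.
B vs A: 753–279 for B.
B vs C: 575–457 for B.
B beats every other option head-to-head.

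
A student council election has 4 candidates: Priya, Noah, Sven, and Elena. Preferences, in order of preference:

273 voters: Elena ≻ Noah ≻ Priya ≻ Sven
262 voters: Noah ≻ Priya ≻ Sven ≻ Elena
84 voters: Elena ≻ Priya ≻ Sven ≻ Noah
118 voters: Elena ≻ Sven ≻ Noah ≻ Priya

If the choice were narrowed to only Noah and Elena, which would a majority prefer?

Elena

Voters preferring Noah to Elena: 262; preferring Elena to Noah: 475.
Elena wins the head-to-head.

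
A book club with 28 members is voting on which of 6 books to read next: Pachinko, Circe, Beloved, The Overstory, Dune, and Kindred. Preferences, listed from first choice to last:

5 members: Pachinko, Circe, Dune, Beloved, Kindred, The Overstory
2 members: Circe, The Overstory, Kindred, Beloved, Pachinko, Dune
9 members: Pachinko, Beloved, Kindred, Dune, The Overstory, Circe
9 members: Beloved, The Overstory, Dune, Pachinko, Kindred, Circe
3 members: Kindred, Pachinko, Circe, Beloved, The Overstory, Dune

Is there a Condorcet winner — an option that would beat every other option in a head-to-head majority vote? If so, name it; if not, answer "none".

Pachinko vs Circe: 26–2 for Pachinko.
Pachinko vs Beloved: 17–11 for Pachinko.
Pachinko vs The Overstory: 17–11 for Pachinko.
Pachinko vs Dune: 19–9 for Pachinko.
Pachinko vs Kindred: 23–5 for Pachinko.
Pachinko beats every other option head-to-head.

Pachinko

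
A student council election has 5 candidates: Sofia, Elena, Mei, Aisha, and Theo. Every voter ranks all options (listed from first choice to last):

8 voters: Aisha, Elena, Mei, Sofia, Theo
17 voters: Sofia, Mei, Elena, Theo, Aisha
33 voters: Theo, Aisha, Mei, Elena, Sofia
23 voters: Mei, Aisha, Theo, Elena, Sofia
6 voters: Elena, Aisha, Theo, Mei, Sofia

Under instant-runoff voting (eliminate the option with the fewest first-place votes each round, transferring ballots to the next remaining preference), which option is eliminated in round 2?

Round 1: Sofia 17, Elena 6, Mei 23, Aisha 8, Theo 33. Eliminate Elena.
Round 2: Sofia 17, Mei 23, Aisha 14, Theo 33. Eliminate Aisha.

Aisha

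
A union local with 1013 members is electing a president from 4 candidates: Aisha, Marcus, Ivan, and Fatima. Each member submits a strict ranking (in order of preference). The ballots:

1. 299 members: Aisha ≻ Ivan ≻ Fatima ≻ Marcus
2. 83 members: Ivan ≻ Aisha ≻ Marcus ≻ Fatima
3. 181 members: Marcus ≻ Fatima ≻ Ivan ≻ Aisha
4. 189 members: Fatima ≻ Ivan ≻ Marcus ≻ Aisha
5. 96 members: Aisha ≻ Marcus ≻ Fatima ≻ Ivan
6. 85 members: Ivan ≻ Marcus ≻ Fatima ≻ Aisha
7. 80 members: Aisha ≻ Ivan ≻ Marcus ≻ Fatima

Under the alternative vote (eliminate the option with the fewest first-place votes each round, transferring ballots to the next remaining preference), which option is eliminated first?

Ivan

Round 1: Aisha 475, Marcus 181, Ivan 168, Fatima 189. Eliminate Ivan.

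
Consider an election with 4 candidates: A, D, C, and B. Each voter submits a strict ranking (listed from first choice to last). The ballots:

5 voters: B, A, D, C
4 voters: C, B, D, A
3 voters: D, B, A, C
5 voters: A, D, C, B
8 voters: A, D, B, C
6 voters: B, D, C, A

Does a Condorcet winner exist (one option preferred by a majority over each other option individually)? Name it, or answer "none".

Checking pairwise contests:
B beats A 18–13.
A beats D 18–13.
A beats C 21–10.
D beats B 16–15.
Every option loses at least one head-to-head, so there is no Condorcet winner.

none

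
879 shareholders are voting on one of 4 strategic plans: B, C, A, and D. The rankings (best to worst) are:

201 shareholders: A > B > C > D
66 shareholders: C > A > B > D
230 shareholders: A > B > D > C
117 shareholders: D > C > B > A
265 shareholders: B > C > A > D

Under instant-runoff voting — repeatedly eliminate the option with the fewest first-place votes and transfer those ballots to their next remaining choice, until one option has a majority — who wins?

Round 1: B 265, C 66, A 431, D 117. Eliminate C.
Round 2: B 265, A 497, D 117. A has a majority.

A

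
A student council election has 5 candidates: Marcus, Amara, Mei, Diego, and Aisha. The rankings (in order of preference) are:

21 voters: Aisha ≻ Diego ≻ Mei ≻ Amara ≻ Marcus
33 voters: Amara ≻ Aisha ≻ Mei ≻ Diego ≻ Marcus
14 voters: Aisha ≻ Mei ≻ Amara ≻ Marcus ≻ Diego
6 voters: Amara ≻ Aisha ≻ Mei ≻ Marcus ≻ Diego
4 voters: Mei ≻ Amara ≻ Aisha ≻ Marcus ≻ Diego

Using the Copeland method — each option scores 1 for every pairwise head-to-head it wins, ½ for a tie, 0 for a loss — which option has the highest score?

Amara

Marcus: loses to Amara, Mei, Diego, and Aisha → score 0.
Amara: beats Marcus, Diego, and Aisha; ties Mei → score 3.5.
Mei: beats Marcus and Diego; ties Amara; loses to Aisha → score 2.5.
Diego: beats Marcus; loses to Amara, Mei, and Aisha → score 1.
Aisha: beats Marcus, Mei, and Diego; loses to Amara → score 3.
Amara has the best pairwise record.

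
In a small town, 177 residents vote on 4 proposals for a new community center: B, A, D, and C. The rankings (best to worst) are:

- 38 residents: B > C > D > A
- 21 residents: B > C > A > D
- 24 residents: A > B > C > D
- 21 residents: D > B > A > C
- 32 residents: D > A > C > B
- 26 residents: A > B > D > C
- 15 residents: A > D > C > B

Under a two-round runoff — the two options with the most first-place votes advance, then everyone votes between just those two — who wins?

A

Round 1 first-place votes: B 59, A 65, D 53, C 0.
A and B advance.
Runoff: A is preferred to B by 97 voters; B by 80.
A wins the runoff.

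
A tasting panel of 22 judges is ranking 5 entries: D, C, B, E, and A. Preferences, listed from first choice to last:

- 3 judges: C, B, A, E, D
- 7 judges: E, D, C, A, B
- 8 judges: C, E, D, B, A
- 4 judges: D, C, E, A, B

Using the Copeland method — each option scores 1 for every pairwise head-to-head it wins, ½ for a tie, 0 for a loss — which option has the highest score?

D: beats B and A; ties C; loses to E → score 2.5.
C: beats B, E, and A; ties D → score 3.5.
B: ties A; loses to D, C, and E → score 0.5.
E: beats D, B, and A; loses to C → score 3.
A: ties B; loses to D, C, and E → score 0.5.
C has the best pairwise record.

C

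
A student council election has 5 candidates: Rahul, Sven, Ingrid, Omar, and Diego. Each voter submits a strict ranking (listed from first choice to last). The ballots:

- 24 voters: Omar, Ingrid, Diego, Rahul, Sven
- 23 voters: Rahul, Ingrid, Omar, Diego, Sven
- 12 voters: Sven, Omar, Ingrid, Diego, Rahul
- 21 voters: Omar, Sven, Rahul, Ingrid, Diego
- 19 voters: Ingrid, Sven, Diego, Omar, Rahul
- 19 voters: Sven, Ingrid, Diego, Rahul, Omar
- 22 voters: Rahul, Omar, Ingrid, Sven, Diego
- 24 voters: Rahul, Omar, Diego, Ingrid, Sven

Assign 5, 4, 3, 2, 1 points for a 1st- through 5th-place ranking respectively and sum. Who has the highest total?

Omar

Rahul: 24·2 + 23·5 + 12·1 + 21·3 + 19·1 + 19·2 + 22·5 + 24·5 = 525
Sven: 24·1 + 23·1 + 12·5 + 21·4 + 19·4 + 19·5 + 22·2 + 24·1 = 430
Ingrid: 24·4 + 23·4 + 12·3 + 21·2 + 19·5 + 19·4 + 22·3 + 24·2 = 551
Omar: 24·5 + 23·3 + 12·4 + 21·5 + 19·2 + 19·1 + 22·4 + 24·4 = 583
Diego: 24·3 + 23·2 + 12·2 + 21·1 + 19·3 + 19·3 + 22·1 + 24·3 = 371
Omar has the highest Borda score (583).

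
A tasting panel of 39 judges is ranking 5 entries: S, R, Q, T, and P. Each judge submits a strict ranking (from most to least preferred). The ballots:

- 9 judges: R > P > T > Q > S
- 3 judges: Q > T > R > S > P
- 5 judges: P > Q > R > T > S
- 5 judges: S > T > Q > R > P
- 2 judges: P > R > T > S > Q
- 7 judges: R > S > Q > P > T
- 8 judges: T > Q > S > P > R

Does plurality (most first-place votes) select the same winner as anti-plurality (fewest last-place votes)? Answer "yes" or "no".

no

Plurality — first-place votes: S 5, R 16, Q 3, T 8, P 7. Winner: R.
Anti-plurality — last-place votes: S 14, R 8, Q 2, T 7, P 8. Winner: Q.
The two methods disagree.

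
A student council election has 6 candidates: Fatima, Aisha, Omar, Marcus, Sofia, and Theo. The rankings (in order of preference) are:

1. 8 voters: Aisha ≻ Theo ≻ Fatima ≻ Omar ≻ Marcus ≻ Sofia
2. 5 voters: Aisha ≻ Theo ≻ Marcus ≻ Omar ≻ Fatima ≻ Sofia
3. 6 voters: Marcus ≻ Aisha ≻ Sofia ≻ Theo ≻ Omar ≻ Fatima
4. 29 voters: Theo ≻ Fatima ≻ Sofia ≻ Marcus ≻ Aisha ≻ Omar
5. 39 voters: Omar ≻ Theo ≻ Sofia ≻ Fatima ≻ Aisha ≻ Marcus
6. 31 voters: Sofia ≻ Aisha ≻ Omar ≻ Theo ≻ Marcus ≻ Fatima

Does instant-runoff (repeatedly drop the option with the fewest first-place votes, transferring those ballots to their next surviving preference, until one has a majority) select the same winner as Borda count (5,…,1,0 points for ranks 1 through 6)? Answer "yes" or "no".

Instant-runoff — R1 Fatima 0, Aisha 13, Omar 39, Marcus 6, Sofia 31, Theo 29 (Fatima out); R2 Aisha 13, Omar 39, Marcus 6, Sofia 31, Theo 29 (Marcus out); R3 Aisha 19, Omar 39, Sofia 31, Theo 29 (Aisha out); R4 Omar 39, Sofia 37, Theo 42 (Sofia out); R5 Omar 70, Theo 48 (Omar winner). Winner: Omar.
Borda — scores: Fatima 223, Aisha 281, Omar 320, Marcus 142, Sofia 377, Theo 427. Winner: Theo.
The two methods disagree.

no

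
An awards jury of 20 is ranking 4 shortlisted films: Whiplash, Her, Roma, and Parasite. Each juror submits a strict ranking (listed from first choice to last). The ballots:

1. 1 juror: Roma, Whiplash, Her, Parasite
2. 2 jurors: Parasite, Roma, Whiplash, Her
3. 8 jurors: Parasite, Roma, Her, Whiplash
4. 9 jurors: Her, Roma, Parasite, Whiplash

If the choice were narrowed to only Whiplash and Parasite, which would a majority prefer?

Voters preferring Whiplash to Parasite: 1; preferring Parasite to Whiplash: 19.
Parasite wins the head-to-head.

Parasite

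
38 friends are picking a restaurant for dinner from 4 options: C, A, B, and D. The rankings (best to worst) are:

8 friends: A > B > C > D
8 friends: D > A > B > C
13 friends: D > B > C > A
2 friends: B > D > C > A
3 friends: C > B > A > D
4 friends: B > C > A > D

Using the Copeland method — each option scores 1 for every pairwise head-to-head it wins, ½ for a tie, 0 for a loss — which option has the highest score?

C: beats A; loses to B and D → score 1.
A: loses to C, B, and D → score 0.
B: beats C and A; loses to D → score 2.
D: beats C, A, and B → score 3.
D has the best pairwise record.

D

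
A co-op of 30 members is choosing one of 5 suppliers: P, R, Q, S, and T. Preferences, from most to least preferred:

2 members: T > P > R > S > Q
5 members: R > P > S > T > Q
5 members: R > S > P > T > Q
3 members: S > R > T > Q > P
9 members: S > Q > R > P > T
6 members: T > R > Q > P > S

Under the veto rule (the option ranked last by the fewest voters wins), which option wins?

Last-place votes: P 3, R 0, Q 12, S 6, T 9.
R is ranked last by the fewest voters, so R wins.

R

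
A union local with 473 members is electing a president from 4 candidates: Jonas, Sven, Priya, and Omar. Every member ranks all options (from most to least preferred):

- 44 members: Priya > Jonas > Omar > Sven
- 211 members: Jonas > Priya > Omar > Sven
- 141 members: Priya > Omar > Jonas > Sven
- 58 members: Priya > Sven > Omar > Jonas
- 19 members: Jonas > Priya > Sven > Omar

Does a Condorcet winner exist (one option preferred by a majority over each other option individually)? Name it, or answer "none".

Priya vs Jonas: 243–230 for Priya.
Priya vs Sven: 473–0 for Priya.
Priya vs Omar: 473–0 for Priya.
Priya beats every other option head-to-head.

Priya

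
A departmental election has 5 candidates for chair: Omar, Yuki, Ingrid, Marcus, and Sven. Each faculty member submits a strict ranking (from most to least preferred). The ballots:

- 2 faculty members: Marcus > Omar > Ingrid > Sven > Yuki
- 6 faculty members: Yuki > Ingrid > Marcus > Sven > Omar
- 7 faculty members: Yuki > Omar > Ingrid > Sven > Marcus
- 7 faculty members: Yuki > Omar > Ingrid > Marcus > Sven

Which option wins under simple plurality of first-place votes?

Yuki

First-place votes: Omar 0, Yuki 20, Ingrid 0, Marcus 2, Sven 0.
Yuki has the most first-place votes.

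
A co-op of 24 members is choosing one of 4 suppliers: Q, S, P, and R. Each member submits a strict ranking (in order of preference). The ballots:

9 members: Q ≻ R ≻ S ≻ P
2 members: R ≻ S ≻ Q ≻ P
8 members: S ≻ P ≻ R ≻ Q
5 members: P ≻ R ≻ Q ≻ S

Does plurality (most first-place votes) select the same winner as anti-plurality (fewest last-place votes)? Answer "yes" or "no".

Plurality — first-place votes: Q 9, S 8, P 5, R 2. Winner: Q.
Anti-plurality — last-place votes: Q 8, S 5, P 11, R 0. Winner: R.
The two methods disagree.

no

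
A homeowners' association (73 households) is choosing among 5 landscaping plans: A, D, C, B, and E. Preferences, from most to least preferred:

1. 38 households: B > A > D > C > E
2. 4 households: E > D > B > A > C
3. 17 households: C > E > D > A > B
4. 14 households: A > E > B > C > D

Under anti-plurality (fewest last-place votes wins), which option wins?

Last-place votes: A 0, D 14, C 4, B 17, E 38.
A is ranked last by the fewest voters, so A wins.

A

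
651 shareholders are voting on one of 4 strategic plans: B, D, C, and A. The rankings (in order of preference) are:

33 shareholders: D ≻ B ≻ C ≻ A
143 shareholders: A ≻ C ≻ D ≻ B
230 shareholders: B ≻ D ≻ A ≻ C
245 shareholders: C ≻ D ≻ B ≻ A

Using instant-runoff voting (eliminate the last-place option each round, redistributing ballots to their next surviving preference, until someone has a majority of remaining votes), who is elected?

C

Round 1: B 230, D 33, C 245, A 143. Eliminate D.
Round 2: B 263, C 245, A 143. Eliminate A.
Round 3: B 263, C 388. C has a majority.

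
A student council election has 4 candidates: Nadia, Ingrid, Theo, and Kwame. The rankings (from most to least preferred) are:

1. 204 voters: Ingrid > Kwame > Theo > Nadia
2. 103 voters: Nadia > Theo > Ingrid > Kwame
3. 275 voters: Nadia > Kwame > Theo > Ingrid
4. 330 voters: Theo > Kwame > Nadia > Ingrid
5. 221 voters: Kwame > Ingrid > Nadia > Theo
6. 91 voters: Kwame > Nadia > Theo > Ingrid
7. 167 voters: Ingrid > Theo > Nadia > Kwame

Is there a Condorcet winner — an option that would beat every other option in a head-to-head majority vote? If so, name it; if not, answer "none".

Kwame

Kwame vs Nadia: 846–545 for Kwame.
Kwame vs Ingrid: 917–474 for Kwame.
Kwame vs Theo: 791–600 for Kwame.
Kwame beats every other option head-to-head.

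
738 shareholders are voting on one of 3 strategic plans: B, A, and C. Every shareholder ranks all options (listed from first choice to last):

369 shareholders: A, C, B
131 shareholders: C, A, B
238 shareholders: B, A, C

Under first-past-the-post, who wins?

First-place votes: B 238, A 369, C 131.
A has the most first-place votes.

A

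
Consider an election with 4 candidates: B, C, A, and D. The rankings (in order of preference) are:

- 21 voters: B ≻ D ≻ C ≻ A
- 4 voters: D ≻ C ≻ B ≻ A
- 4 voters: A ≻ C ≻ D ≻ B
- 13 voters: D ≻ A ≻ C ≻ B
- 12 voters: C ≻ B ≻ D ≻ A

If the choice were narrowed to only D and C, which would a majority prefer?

D

Voters preferring D to C: 38; preferring C to D: 16.
D wins the head-to-head.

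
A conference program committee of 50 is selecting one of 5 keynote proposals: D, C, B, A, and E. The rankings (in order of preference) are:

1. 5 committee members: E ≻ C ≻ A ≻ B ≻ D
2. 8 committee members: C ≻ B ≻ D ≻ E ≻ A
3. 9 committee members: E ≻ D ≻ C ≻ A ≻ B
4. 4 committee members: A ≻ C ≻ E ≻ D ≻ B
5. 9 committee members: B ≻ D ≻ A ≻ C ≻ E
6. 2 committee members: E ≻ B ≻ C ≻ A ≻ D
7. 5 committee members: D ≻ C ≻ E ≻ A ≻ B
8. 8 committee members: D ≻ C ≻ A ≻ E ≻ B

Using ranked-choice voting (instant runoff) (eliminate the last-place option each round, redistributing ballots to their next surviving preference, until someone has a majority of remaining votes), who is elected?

Round 1: D 13, C 8, B 9, A 4, E 16. Eliminate A.
Round 2: D 13, C 12, B 9, E 16. Eliminate B.
Round 3: D 22, C 12, E 16. Eliminate C.
Round 4: D 30, E 20. D has a majority.

D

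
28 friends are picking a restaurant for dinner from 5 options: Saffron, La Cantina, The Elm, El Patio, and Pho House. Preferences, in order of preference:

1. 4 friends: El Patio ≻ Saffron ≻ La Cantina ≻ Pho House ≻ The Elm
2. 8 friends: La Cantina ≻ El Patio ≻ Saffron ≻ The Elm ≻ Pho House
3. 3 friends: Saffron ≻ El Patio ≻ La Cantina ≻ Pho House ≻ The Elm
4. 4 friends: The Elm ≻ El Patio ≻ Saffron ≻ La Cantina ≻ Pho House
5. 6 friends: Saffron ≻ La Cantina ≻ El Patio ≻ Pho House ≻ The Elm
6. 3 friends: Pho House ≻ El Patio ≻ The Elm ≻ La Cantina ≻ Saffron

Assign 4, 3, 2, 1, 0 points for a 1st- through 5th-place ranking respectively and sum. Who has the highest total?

El Patio

Saffron: 4·3 + 8·2 + 3·4 + 4·2 + 6·4 + 3·0 = 72
La Cantina: 4·2 + 8·4 + 3·2 + 4·1 + 6·3 + 3·1 = 71
The Elm: 4·0 + 8·1 + 3·0 + 4·4 + 6·0 + 3·2 = 30
El Patio: 4·4 + 8·3 + 3·3 + 4·3 + 6·2 + 3·3 = 82
Pho House: 4·1 + 8·0 + 3·1 + 4·0 + 6·1 + 3·4 = 25
El Patio has the highest Borda score (82).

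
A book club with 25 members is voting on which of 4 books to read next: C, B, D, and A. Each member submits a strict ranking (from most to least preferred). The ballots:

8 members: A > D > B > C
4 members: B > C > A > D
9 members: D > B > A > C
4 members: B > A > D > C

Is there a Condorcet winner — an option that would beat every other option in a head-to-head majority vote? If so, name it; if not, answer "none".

none

Checking pairwise contests:
B beats C 25–0.
D beats B 17–8.
A beats D 16–9.
B beats A 17–8.
Every option loses at least one head-to-head, so there is no Condorcet winner.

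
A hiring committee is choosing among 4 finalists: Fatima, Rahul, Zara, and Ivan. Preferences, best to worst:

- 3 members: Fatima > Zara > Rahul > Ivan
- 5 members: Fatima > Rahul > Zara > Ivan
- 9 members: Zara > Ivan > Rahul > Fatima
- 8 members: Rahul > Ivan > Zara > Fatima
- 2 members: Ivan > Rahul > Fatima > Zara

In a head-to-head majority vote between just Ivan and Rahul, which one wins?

Rahul

Voters preferring Ivan to Rahul: 11; preferring Rahul to Ivan: 16.
Rahul wins the head-to-head.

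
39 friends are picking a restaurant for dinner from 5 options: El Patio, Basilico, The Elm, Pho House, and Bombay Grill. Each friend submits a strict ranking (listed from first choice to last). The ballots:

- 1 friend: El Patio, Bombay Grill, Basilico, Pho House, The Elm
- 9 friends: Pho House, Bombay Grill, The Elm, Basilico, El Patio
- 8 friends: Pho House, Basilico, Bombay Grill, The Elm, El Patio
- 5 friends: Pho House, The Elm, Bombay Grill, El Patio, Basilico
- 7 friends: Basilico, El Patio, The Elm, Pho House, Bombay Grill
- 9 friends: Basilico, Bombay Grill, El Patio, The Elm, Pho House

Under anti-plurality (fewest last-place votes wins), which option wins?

The Elm

Last-place votes: El Patio 17, Basilico 5, The Elm 1, Pho House 9, Bombay Grill 7.
The Elm is ranked last by the fewest voters, so The Elm wins.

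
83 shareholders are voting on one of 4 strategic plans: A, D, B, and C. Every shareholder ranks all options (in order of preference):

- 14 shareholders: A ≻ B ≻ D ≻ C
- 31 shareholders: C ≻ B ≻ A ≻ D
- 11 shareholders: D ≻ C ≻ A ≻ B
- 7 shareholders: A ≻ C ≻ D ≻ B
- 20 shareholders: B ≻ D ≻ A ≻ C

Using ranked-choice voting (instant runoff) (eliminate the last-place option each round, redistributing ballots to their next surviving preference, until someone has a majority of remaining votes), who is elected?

Round 1: A 21, D 11, B 20, C 31. Eliminate D.
Round 2: A 21, B 20, C 42. C has a majority.

C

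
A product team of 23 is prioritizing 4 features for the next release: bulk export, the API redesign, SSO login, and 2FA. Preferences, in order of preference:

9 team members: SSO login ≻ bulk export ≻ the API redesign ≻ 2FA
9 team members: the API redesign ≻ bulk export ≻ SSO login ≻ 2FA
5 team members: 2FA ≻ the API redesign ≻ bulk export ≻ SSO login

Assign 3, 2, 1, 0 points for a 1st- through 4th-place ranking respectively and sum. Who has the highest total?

bulk export: 9·2 + 9·2 + 5·1 = 41
the API redesign: 9·1 + 9·3 + 5·2 = 46
SSO login: 9·3 + 9·1 + 5·0 = 36
2FA: 9·0 + 9·0 + 5·3 = 15
the API redesign has the highest Borda score (46).

the API redesign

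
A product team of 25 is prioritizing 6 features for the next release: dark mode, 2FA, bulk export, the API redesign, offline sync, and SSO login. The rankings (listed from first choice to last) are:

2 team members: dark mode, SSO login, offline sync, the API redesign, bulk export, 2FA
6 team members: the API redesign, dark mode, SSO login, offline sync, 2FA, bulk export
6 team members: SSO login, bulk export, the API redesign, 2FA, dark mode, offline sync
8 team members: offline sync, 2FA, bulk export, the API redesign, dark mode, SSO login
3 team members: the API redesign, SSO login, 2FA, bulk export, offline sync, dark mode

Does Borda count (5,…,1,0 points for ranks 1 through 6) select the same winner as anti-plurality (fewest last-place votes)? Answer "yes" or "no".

Borda — scores: dark mode 48, 2FA 59, bulk export 56, the API redesign 83, offline sync 61, SSO login 68. Winner: the API redesign.
Anti-plurality — last-place votes: dark mode 3, 2FA 2, bulk export 6, the API redesign 0, offline sync 6, SSO login 8. Winner: the API redesign.
The two methods agree.

yes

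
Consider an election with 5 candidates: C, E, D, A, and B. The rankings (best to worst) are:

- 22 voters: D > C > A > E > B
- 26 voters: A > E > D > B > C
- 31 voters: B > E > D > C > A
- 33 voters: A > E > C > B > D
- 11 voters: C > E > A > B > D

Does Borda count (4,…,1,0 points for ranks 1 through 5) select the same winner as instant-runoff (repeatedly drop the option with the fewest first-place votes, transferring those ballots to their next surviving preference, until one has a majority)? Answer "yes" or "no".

no

Borda — scores: C 207, E 325, D 202, A 302, B 194. Winner: E.
Instant-runoff — R1 C 11, E 0, D 22, A 59, B 31 (E out); R2 C 11, D 22, A 59, B 31 (C out); R3 D 22, A 70, B 31 (A winner). Winner: A.
The two methods disagree.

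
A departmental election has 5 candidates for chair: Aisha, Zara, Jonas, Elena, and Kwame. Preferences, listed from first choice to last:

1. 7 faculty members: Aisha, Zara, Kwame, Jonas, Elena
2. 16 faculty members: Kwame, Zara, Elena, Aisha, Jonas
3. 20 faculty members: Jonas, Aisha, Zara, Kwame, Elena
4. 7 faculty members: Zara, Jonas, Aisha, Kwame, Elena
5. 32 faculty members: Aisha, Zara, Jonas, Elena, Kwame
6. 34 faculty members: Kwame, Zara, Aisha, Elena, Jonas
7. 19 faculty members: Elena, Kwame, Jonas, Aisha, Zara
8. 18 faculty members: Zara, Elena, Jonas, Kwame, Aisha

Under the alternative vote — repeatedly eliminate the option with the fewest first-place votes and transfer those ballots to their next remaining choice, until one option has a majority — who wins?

Kwame

Round 1: Aisha 39, Zara 25, Jonas 20, Elena 19, Kwame 50. Eliminate Elena.
Round 2: Aisha 39, Zara 25, Jonas 20, Kwame 69. Eliminate Jonas.
Round 3: Aisha 59, Zara 25, Kwame 69. Eliminate Zara.
Round 4: Aisha 66, Kwame 87. Kwame has a majority.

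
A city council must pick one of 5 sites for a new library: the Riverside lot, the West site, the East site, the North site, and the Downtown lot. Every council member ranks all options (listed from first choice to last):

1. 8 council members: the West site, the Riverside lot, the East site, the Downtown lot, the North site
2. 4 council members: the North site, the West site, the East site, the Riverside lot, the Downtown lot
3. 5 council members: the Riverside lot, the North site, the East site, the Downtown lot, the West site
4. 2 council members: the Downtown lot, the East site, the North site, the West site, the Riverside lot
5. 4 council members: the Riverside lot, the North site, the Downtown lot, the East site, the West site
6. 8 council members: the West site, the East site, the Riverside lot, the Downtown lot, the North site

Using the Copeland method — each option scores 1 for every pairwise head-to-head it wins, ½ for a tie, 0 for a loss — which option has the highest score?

the Riverside lot: beats the East site, the North site, and the Downtown lot; loses to the West site → score 3.
the West site: beats the Riverside lot, the East site, the North site, and the Downtown lot → score 4.
the East site: beats the North site and the Downtown lot; loses to the Riverside lot and the West site → score 2.
the North site: loses to the Riverside lot, the West site, the East site, and the Downtown lot → score 0.
the Downtown lot: beats the North site; loses to the Riverside lot, the West site, and the East site → score 1.
the West site has the best pairwise record.

the West site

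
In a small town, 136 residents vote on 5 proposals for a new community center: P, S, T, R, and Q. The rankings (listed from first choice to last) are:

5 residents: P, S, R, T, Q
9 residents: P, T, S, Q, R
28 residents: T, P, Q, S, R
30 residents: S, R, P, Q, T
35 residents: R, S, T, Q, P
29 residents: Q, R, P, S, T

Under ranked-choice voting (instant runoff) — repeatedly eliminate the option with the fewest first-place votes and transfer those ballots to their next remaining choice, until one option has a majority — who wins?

R

Round 1: P 14, S 30, T 28, R 35, Q 29. Eliminate P.
Round 2: S 35, T 37, R 35, Q 29. Eliminate Q.
Round 3: S 35, T 37, R 64. Eliminate S.
Round 4: T 37, R 99. R has a majority.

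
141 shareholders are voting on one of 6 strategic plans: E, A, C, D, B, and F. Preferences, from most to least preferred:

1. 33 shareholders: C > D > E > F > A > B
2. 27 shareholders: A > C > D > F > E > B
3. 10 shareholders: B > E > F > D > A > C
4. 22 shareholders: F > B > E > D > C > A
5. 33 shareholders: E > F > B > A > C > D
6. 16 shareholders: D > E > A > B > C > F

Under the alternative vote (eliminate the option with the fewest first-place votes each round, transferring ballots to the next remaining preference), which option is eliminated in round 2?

D

Round 1: E 33, A 27, C 33, D 16, B 10, F 22. Eliminate B.
Round 2: E 43, A 27, C 33, D 16, F 22. Eliminate D.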